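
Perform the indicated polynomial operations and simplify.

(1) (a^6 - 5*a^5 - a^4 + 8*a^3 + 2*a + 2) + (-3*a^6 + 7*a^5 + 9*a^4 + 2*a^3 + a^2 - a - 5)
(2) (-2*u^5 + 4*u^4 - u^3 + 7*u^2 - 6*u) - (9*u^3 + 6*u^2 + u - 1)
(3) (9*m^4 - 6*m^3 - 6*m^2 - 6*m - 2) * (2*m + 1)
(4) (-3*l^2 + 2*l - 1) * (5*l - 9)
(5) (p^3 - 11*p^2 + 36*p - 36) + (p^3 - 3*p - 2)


(1) = -2*a^6 + 2*a^5 + 8*a^4 + 10*a^3 + a^2 + a - 3
(2) = -2*u^5 + 4*u^4 - 10*u^3 + u^2 - 7*u + 1
(3) = 18*m^5 - 3*m^4 - 18*m^3 - 18*m^2 - 10*m - 2
(4) = -15*l^3 + 37*l^2 - 23*l + 9
(5) = 2*p^3 - 11*p^2 + 33*p - 38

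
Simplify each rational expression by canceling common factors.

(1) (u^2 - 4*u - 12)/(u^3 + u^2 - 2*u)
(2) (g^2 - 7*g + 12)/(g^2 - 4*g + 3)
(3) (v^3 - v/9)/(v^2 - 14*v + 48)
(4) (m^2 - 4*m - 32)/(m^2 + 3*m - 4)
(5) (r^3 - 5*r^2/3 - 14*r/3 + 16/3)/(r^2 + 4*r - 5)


(1) = (u - 6)/(u^2 - u)
(2) = (g - 4)/(g - 1)
(3) = (9*v^3 - v)/(9*v^2 - 126*v + 432)
(4) = (m - 8)/(m - 1)
(5) = (3*r^2 - 2*r - 16)/(3*r + 15)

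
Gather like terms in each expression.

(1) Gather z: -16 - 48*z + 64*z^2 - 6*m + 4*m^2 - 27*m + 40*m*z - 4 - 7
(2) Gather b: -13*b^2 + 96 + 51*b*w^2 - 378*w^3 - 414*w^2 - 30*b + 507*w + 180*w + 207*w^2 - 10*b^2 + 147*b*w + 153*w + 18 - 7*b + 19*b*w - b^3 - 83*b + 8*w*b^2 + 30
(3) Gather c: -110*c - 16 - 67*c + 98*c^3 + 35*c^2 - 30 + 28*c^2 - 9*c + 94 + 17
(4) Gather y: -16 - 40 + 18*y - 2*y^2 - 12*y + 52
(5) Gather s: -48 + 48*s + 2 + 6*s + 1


(1) = 4*m^2 - 33*m + 64*z^2 + z*(40*m - 48) - 27
(2) = -b^3 + b^2*(8*w - 23) + b*(51*w^2 + 166*w - 120) - 378*w^3 - 207*w^2 + 840*w + 144
(3) = 98*c^3 + 63*c^2 - 186*c + 65
(4) = -2*y^2 + 6*y - 4
(5) = 54*s - 45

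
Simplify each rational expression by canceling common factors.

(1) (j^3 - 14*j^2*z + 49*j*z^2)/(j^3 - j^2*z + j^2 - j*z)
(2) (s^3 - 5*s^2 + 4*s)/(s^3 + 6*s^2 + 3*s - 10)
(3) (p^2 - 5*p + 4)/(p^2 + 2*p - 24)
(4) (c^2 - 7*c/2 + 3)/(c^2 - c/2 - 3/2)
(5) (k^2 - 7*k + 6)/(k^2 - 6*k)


(1) = (-j^2 + 14*j*z - 49*z^2)/(-j^2 + j*z - j + z)
(2) = (s^2 - 4*s)/(s^2 + 7*s + 10)
(3) = (p - 1)/(p + 6)
(4) = (c - 2)/(c + 1)
(5) = (k - 1)/k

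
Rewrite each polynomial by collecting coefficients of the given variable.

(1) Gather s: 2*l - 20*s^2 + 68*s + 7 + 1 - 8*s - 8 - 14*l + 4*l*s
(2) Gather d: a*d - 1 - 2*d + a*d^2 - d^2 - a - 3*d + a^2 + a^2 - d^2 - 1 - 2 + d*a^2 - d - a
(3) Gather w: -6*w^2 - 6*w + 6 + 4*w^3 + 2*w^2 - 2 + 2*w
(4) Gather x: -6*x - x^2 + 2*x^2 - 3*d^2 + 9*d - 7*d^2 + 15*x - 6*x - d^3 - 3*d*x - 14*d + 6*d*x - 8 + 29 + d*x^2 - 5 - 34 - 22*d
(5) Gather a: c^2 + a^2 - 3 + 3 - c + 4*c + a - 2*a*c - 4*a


(1) = -12*l - 20*s^2 + s*(4*l + 60)
(2) = 2*a^2 - 2*a + d^2*(a - 2) + d*(a^2 + a - 6) - 4
(3) = 4*w^3 - 4*w^2 - 4*w + 4
(4) = -d^3 - 10*d^2 - 27*d + x^2*(d + 1) + x*(3*d + 3) - 18
(5) = a^2 + a*(-2*c - 3) + c^2 + 3*c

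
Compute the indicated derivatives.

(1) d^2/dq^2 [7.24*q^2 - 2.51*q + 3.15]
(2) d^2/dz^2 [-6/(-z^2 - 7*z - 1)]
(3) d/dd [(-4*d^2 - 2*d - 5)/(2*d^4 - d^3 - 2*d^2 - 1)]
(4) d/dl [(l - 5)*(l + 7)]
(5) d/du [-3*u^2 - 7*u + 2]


(1) = 14.4800000000000
(2) = 12*(-z^2 - 7*z + (2*z + 7)^2 - 1)/(z^2 + 7*z + 1)^3
(3) = (16*d^5 + 8*d^4 + 36*d^3 - 19*d^2 - 12*d + 2)/(4*d^8 - 4*d^7 - 7*d^6 + 4*d^5 + 2*d^3 + 4*d^2 + 1)
(4) = 2*l + 2
(5) = -6*u - 7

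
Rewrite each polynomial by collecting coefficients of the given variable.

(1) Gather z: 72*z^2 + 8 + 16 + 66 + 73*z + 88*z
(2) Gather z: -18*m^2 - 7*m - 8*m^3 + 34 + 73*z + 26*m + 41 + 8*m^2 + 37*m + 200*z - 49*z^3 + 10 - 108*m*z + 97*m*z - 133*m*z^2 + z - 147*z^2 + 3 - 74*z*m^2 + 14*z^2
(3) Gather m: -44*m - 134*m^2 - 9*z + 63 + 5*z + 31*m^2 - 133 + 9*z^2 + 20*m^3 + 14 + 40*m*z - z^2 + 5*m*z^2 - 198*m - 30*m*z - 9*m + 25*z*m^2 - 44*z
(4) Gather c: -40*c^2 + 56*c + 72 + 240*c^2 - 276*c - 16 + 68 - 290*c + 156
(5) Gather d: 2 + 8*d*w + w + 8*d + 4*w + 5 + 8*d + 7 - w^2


(1) = 72*z^2 + 161*z + 90
(2) = -8*m^3 - 10*m^2 + 56*m - 49*z^3 + z^2*(-133*m - 133) + z*(-74*m^2 - 11*m + 274) + 88
(3) = 20*m^3 + m^2*(25*z - 103) + m*(5*z^2 + 10*z - 251) + 8*z^2 - 48*z - 56
(4) = 200*c^2 - 510*c + 280
(5) = d*(8*w + 16) - w^2 + 5*w + 14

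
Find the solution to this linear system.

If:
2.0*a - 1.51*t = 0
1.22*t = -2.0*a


Then:
a = 0.00
t = 0.00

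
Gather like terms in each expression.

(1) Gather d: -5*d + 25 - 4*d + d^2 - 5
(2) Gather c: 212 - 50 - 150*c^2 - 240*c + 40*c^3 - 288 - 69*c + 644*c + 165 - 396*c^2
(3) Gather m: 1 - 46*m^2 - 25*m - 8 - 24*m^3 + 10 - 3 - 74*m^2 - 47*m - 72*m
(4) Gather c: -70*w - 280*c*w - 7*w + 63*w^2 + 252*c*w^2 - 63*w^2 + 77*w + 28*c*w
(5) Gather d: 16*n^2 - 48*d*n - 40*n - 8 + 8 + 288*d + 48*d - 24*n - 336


(1) = d^2 - 9*d + 20
(2) = 40*c^3 - 546*c^2 + 335*c + 39
(3) = -24*m^3 - 120*m^2 - 144*m
(4) = c*(252*w^2 - 252*w)
(5) = d*(336 - 48*n) + 16*n^2 - 64*n - 336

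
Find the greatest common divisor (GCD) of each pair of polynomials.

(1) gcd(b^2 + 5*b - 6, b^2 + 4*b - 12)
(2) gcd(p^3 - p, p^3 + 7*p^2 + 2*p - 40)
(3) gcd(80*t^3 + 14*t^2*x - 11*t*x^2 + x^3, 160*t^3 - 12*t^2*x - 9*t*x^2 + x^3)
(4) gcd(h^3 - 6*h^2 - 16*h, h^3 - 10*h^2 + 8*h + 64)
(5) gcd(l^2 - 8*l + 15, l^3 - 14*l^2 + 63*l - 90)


(1) = b + 6
(2) = gcd(p*(p - 1)*(p + 1), (p - 2)*(p + 4)*(p + 5)) = 1
(3) = 40*t^2 - 13*t*x + x^2
(4) = gcd(h*(h - 8)*(h + 2), (h - 8)*(h - 4)*(h + 2)) = h^2 - 6*h - 16
(5) = l^2 - 8*l + 15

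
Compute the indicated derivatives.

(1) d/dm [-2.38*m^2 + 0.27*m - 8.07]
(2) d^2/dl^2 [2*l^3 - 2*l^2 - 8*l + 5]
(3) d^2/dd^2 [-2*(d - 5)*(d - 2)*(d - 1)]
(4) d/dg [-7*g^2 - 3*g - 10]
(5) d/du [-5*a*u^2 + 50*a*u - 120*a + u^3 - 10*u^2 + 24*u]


(1) = 0.27 - 4.76*m
(2) = 12*l - 4
(3) = 32 - 12*d
(4) = -14*g - 3
(5) = -10*a*u + 50*a + 3*u^2 - 20*u + 24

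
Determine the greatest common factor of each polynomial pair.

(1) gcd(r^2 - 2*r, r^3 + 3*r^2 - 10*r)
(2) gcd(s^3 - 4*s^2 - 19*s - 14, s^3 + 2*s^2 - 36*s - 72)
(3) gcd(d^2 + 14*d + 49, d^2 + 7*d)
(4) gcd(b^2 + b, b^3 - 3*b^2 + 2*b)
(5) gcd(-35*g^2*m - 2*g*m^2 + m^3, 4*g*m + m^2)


(1) = gcd(r*(r - 2), r*(r - 2)*(r + 5)) = r^2 - 2*r
(2) = gcd((s - 7)*(s + 1)*(s + 2), (s - 6)*(s + 2)*(s + 6)) = s + 2
(3) = d + 7
(4) = b
(5) = m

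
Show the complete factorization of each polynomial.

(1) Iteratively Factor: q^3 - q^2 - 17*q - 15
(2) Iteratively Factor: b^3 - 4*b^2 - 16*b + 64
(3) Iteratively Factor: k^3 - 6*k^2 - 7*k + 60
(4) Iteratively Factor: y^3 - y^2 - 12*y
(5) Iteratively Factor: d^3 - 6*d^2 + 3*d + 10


(1) = (q + 3)*(q^2 - 4*q - 5) = (q + 1)*(q + 3)*(q - 5)
(2) = (b - 4)*(b^2 - 16) = (b - 4)*(b + 4)*(b - 4)
(3) = (k - 5)*(k^2 - k - 12) = (k - 5)*(k + 3)*(k - 4)
(4) = (y - 4)*(y^2 + 3*y) = y*(y - 4)*(y + 3)
(5) = (d - 2)*(d^2 - 4*d - 5) = (d - 2)*(d + 1)*(d - 5)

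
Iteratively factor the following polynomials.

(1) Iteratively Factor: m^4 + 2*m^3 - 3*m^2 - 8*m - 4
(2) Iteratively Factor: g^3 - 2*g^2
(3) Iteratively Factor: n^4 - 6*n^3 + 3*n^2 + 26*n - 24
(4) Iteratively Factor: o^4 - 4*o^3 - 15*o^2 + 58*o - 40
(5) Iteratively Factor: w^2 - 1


(1) = (m + 2)*(m^3 - 3*m - 2) = (m + 1)*(m + 2)*(m^2 - m - 2) = (m + 1)^2*(m + 2)*(m - 2)
(2) = (g)*(g^2 - 2*g) = g*(g - 2)*(g)
(3) = (n + 2)*(n^3 - 8*n^2 + 19*n - 12) = (n - 1)*(n + 2)*(n^2 - 7*n + 12) = (n - 4)*(n - 1)*(n + 2)*(n - 3)
(4) = (o - 1)*(o^3 - 3*o^2 - 18*o + 40) = (o - 2)*(o - 1)*(o^2 - o - 20) = (o - 2)*(o - 1)*(o + 4)*(o - 5)
(5) = (w + 1)*(w - 1)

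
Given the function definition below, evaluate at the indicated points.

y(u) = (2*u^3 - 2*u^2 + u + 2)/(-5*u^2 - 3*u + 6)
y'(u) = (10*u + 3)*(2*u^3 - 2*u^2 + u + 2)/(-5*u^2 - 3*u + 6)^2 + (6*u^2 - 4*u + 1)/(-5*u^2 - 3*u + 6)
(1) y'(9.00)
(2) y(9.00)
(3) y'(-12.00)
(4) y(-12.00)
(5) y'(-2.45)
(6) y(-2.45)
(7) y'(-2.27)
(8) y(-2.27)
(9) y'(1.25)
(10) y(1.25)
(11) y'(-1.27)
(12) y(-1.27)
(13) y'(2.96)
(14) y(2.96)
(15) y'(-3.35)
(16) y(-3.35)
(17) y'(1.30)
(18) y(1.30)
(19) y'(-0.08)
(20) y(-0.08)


(1) = -0.39
(2) = -3.07
(3) = -0.39
(4) = 5.54
(5) = 0.43
(6) = 2.51
(7) = 0.82
(8) = 2.62
(9) = 1.05
(10) = -0.72
(11) = 30.02
(12) = -3.78
(13) = -0.31
(14) = -0.84
(15) = -0.16
(16) = 2.47
(17) = 0.78
(18) = -0.68
(19) = 0.33
(20) = 0.31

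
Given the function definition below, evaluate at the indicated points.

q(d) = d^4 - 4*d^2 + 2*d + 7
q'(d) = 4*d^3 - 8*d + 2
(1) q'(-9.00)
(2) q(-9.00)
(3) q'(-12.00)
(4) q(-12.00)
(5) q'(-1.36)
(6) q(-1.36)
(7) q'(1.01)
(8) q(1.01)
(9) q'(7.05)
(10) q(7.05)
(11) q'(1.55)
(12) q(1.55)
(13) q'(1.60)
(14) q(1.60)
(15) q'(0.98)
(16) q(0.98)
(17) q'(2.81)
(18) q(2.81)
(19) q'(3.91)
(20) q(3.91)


(1) = -2842.00
(2) = 6226.00
(3) = -6814.00
(4) = 20143.00
(5) = 2.82
(6) = 0.30
(7) = -1.96
(8) = 5.98
(9) = 1347.21
(10) = 2292.63
(11) = 4.50
(12) = 6.26
(13) = 5.58
(14) = 6.51
(15) = -2.08
(16) = 6.04
(17) = 68.27
(18) = 43.38
(19) = 209.83
(20) = 187.39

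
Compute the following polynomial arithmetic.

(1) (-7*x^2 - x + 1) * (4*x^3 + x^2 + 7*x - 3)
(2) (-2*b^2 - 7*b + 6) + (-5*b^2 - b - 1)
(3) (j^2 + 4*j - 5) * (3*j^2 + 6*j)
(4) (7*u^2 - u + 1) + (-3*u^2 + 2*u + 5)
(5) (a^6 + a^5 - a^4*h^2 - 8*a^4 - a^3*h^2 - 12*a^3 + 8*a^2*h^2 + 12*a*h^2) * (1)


(1) = -28*x^5 - 11*x^4 - 46*x^3 + 15*x^2 + 10*x - 3
(2) = -7*b^2 - 8*b + 5
(3) = 3*j^4 + 18*j^3 + 9*j^2 - 30*j
(4) = 4*u^2 + u + 6
(5) = a^6 + a^5 - a^4*h^2 - 8*a^4 - a^3*h^2 - 12*a^3 + 8*a^2*h^2 + 12*a*h^2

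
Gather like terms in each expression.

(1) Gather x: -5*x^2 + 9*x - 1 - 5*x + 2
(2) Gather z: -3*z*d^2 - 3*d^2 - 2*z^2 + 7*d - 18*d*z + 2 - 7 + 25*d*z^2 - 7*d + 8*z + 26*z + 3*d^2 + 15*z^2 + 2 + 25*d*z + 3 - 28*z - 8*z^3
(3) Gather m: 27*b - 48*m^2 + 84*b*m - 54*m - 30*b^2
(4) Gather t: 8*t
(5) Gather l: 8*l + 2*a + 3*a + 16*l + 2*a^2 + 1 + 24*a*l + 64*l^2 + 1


(1) = -5*x^2 + 4*x + 1
(2) = -8*z^3 + z^2*(25*d + 13) + z*(-3*d^2 + 7*d + 6)
(3) = -30*b^2 + 27*b - 48*m^2 + m*(84*b - 54)
(4) = 8*t
(5) = 2*a^2 + 5*a + 64*l^2 + l*(24*a + 24) + 2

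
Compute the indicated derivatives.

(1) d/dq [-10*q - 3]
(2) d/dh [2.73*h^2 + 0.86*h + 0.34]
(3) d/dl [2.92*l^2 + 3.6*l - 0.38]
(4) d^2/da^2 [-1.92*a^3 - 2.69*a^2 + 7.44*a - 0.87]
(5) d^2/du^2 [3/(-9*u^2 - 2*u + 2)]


(1) = -10
(2) = 5.46*h + 0.86
(3) = 5.84*l + 3.6
(4) = -11.52*a - 5.38
(5) = 6*(81*u^2 + 18*u - 4*(9*u + 1)^2 - 18)/(9*u^2 + 2*u - 2)^3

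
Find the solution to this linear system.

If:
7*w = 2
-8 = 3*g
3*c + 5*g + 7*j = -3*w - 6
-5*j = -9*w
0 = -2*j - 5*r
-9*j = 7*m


Then:
c = 302/315
g = -8/3
j = 18/35
m = -162/245
r = -36/175
w = 2/7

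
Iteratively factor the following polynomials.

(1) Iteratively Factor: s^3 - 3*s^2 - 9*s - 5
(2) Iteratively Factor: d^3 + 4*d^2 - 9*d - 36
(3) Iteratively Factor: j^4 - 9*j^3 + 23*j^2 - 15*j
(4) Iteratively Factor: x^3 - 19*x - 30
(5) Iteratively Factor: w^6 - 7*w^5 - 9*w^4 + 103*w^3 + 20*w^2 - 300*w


(1) = (s - 5)*(s^2 + 2*s + 1) = (s - 5)*(s + 1)*(s + 1)
(2) = (d + 3)*(d^2 + d - 12) = (d - 3)*(d + 3)*(d + 4)
(3) = (j)*(j^3 - 9*j^2 + 23*j - 15) = j*(j - 1)*(j^2 - 8*j + 15) = j*(j - 5)*(j - 1)*(j - 3)
(4) = (x + 3)*(x^2 - 3*x - 10) = (x + 2)*(x + 3)*(x - 5)
(5) = (w + 2)*(w^5 - 9*w^4 + 9*w^3 + 85*w^2 - 150*w) = w*(w + 2)*(w^4 - 9*w^3 + 9*w^2 + 85*w - 150) = w*(w - 5)*(w + 2)*(w^3 - 4*w^2 - 11*w + 30) = w*(w - 5)*(w - 2)*(w + 2)*(w^2 - 2*w - 15) = w*(w - 5)^2*(w - 2)*(w + 2)*(w + 3)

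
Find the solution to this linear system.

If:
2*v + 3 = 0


Then:
v = -3/2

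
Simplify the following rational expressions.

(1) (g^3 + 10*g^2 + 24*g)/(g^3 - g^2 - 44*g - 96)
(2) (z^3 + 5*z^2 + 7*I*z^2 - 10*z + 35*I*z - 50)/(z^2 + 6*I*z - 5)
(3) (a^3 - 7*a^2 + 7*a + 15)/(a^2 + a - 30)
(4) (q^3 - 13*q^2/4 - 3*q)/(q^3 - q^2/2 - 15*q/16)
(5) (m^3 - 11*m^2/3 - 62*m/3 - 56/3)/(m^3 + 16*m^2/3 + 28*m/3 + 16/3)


(1) = (g^2 + 6*g)/(g^2 - 5*g - 24)
(2) = (z^2 + z*(5 + 2*I) + 10*I)/(z + I)
(3) = (a^2 - 2*a - 3)/(a + 6)
(4) = (4*q - 16)/(4*q - 5)
(5) = (m - 7)/(m + 2)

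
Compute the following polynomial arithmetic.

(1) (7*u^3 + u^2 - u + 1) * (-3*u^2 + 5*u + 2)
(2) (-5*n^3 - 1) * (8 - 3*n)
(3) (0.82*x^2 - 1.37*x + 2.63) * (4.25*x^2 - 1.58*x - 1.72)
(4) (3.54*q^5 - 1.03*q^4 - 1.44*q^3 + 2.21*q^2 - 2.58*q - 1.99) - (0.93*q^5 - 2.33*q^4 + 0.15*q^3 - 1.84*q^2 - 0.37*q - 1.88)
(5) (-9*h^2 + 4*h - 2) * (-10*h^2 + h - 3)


(1) = -21*u^5 + 32*u^4 + 22*u^3 - 6*u^2 + 3*u + 2
(2) = 15*n^4 - 40*n^3 + 3*n - 8
(3) = 3.485*x^4 - 7.1181*x^3 + 11.9317*x^2 - 1.799*x - 4.5236
(4) = 2.61*q^5 + 1.3*q^4 - 1.59*q^3 + 4.05*q^2 - 2.21*q - 0.11
(5) = 90*h^4 - 49*h^3 + 51*h^2 - 14*h + 6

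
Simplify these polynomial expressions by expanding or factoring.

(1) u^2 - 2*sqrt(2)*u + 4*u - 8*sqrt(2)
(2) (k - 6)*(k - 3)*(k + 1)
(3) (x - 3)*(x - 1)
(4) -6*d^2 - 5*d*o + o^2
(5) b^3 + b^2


(1) = (u + 4)*(u - 2*sqrt(2))
(2) = k^3 - 8*k^2 + 9*k + 18
(3) = x^2 - 4*x + 3
(4) = (-6*d + o)*(d + o)
(5) = b^2*(b + 1)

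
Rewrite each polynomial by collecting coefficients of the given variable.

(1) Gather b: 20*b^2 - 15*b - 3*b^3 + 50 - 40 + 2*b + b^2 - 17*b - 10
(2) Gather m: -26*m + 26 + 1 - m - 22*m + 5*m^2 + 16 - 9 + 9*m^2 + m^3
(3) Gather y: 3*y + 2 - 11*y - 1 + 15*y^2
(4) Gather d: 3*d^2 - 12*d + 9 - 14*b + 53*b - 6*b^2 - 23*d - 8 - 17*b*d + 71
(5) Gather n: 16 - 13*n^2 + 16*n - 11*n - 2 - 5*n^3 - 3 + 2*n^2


(1) = -3*b^3 + 21*b^2 - 30*b
(2) = m^3 + 14*m^2 - 49*m + 34
(3) = 15*y^2 - 8*y + 1
(4) = -6*b^2 + 39*b + 3*d^2 + d*(-17*b - 35) + 72
(5) = -5*n^3 - 11*n^2 + 5*n + 11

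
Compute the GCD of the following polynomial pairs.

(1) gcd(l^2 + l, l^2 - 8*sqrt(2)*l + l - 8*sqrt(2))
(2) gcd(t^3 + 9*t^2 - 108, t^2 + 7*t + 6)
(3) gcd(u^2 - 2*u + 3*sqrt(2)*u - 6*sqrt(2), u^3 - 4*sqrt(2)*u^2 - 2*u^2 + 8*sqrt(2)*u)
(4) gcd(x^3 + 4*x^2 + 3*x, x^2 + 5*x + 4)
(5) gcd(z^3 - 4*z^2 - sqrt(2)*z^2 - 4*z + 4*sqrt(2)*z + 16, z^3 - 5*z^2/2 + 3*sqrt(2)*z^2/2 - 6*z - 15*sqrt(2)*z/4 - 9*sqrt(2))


(1) = l + 1
(2) = gcd((t - 3)*(t + 6)^2, (t + 1)*(t + 6)) = t + 6
(3) = u - 2
(4) = x + 1
(5) = z - 4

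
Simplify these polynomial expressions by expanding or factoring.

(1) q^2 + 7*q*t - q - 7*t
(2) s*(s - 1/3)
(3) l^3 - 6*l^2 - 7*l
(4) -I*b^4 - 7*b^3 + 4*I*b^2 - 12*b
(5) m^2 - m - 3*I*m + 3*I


(1) = (q - 1)*(q + 7*t)
(2) = s^2 - s/3
(3) = l*(l - 7)*(l + 1)
(4) = b*(b - 6*I)*(b - 2*I)*(-I*b + 1)
(5) = (m - 1)*(m - 3*I)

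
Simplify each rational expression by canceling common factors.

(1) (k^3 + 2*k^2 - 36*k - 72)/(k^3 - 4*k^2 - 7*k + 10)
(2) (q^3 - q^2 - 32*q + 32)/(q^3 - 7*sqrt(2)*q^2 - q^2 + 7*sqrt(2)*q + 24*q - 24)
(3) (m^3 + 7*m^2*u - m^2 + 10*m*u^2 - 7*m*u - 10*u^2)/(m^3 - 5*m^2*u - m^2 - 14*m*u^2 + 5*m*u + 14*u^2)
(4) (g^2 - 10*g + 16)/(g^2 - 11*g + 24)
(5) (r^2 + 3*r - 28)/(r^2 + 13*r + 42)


(1) = (k^2 - 36)/(k^2 - 6*k + 5)
(2) = (q + 4*sqrt(2))/(q - 3*sqrt(2))
(3) = (-m - 5*u)/(-m + 7*u)
(4) = (g - 2)/(g - 3)
(5) = (r - 4)/(r + 6)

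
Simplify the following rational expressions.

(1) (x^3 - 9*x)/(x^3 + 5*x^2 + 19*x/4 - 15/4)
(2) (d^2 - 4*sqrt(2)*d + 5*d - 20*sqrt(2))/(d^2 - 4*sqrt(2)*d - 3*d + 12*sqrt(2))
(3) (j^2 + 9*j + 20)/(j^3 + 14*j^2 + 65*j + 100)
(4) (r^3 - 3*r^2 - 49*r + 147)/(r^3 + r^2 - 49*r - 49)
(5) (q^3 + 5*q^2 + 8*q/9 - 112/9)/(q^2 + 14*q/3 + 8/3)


(1) = (4*x^2 - 12*x)/(4*x^2 + 8*x - 5)
(2) = (d + 5)/(d - 3)
(3) = 1/(j + 5)
(4) = (r - 3)/(r + 1)
(5) = (9*q^2 + 9*q - 28)/(9*q + 6)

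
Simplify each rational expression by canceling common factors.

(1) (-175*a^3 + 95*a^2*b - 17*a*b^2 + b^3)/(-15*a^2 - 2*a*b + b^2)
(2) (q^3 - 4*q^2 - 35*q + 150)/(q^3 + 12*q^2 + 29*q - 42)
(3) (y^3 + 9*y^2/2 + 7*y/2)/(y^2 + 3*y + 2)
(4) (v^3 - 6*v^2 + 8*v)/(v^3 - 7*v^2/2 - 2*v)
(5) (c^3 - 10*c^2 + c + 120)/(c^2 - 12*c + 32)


(1) = (35*a^2 - 12*a*b + b^2)/(3*a + b)
(2) = (q^2 - 10*q + 25)/(q^2 + 6*q - 7)
(3) = (2*y^2 + 7*y)/(2*y + 4)
(4) = (2*v - 4)/(2*v + 1)
(5) = (c^2 - 2*c - 15)/(c - 4)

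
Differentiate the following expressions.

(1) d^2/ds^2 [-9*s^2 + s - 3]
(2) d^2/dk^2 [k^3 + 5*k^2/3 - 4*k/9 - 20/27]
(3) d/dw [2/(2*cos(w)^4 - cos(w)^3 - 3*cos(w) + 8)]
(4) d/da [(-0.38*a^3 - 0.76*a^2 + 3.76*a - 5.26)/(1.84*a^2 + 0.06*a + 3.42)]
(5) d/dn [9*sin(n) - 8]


(1) = -18
(2) = 6*k + 10/3
(3) = 2*(8*cos(w)^3 - 3*cos(w)^2 - 3)*sin(w)/(2*cos(w)^4 - cos(w)^3 - 3*cos(w) + 8)^2
(4) = (-0.6992*a^4 - 0.0456*a^3 - 10.8628*a^2 + 14.1584*a + 13.1748)/(3.3856*a^4 + 0.2208*a^3 + 12.5892*a^2 + 0.4104*a + 11.6964)
(5) = 9*cos(n)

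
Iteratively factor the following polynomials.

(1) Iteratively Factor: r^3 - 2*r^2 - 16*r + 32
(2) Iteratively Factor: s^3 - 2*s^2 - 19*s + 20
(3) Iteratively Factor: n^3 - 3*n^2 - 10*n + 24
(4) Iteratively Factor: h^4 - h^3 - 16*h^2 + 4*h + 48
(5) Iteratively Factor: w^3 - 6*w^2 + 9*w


(1) = (r - 4)*(r^2 + 2*r - 8) = (r - 4)*(r - 2)*(r + 4)
(2) = (s - 1)*(s^2 - s - 20) = (s - 1)*(s + 4)*(s - 5)
(3) = (n - 2)*(n^2 - n - 12) = (n - 2)*(n + 3)*(n - 4)
(4) = (h - 2)*(h^3 + h^2 - 14*h - 24) = (h - 4)*(h - 2)*(h^2 + 5*h + 6) = (h - 4)*(h - 2)*(h + 3)*(h + 2)
(5) = (w)*(w^2 - 6*w + 9) = w*(w - 3)*(w - 3)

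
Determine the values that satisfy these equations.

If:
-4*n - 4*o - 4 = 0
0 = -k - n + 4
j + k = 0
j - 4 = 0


Then:
j = 4
k = -4
n = 8
o = -9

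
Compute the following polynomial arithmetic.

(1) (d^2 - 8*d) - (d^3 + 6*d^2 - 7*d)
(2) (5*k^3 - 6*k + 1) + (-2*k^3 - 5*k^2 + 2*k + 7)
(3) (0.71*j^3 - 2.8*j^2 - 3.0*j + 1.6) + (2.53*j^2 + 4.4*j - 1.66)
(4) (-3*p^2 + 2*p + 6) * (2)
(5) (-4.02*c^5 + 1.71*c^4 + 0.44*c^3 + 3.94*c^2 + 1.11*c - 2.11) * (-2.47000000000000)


(1) = -d^3 - 5*d^2 - d
(2) = 3*k^3 - 5*k^2 - 4*k + 8
(3) = 0.71*j^3 - 0.27*j^2 + 1.4*j - 0.06
(4) = -6*p^2 + 4*p + 12
(5) = 9.9294*c^5 - 4.2237*c^4 - 1.0868*c^3 - 9.7318*c^2 - 2.7417*c + 5.2117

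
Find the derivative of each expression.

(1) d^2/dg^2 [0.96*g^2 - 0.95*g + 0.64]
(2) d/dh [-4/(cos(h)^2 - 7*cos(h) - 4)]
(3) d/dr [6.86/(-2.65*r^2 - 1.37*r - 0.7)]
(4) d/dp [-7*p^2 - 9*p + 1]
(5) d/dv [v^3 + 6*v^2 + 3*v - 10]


(1) = 1.92000000000000
(2) = 4*(7 - 2*cos(h))*sin(h)/(sin(h)^2 + 7*cos(h) + 3)^2
(3) = (36.358*r + 9.3982)/(2.65*r^2 + 1.37*r + 0.7)^2
(4) = -14*p - 9
(5) = 3*v^2 + 12*v + 3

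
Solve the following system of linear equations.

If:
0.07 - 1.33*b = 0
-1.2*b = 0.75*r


Then:
b = 0.05
r = -0.08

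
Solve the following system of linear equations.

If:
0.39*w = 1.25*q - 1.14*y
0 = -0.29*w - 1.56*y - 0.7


Then:
q = -0.766344827586207*y - 0.753103448275862
w = -5.37931034482759*y - 2.41379310344828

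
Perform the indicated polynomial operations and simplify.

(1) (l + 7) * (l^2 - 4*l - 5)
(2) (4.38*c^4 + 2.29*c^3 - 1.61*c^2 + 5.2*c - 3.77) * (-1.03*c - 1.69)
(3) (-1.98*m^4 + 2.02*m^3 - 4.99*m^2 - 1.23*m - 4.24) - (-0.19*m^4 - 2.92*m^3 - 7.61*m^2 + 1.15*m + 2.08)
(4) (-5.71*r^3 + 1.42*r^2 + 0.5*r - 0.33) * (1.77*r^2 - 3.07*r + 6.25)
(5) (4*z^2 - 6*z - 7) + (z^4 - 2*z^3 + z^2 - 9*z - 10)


(1) = l^3 + 3*l^2 - 33*l - 35
(2) = -4.5114*c^5 - 9.7609*c^4 - 2.2118*c^3 - 2.6351*c^2 - 4.9049*c + 6.3713
(3) = -1.79*m^4 + 4.94*m^3 + 2.62*m^2 - 2.38*m - 6.32
(4) = -10.1067*r^5 + 20.0431*r^4 - 39.1619*r^3 + 6.7559*r^2 + 4.1381*r - 2.0625
(5) = z^4 - 2*z^3 + 5*z^2 - 15*z - 17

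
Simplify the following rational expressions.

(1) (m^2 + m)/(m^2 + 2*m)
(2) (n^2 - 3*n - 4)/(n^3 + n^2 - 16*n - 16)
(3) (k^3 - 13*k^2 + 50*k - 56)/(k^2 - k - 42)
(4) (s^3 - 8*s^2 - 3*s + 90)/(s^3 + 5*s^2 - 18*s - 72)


(1) = (m + 1)/(m + 2)
(2) = 1/(n + 4)
(3) = (k^2 - 6*k + 8)/(k + 6)
(4) = (s^2 - 11*s + 30)/(s^2 + 2*s - 24)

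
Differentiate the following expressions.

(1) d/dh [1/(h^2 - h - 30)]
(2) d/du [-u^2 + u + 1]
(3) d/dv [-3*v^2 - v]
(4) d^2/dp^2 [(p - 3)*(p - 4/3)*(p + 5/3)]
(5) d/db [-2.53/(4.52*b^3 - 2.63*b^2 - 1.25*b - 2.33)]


(1) = (1 - 2*h)/(-h^2 + h + 30)^2
(2) = 1 - 2*u
(3) = -6*v - 1
(4) = 6*p - 16/3
(5) = (34.3068*b^2 - 13.3078*b - 3.1625)/(-4.52*b^3 + 2.63*b^2 + 1.25*b + 2.33)^2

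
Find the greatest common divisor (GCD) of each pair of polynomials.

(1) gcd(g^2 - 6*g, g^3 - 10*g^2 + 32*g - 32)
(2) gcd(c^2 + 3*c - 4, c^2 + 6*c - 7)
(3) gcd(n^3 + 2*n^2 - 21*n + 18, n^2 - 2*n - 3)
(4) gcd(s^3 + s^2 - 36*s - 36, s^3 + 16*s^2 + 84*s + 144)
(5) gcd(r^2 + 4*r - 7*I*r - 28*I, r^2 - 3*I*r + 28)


(1) = 1
(2) = gcd((c - 1)*(c + 4), (c - 1)*(c + 7)) = c - 1
(3) = gcd((n - 3)*(n - 1)*(n + 6), (n - 3)*(n + 1)) = n - 3
(4) = gcd((s - 6)*(s + 1)*(s + 6), (s + 4)*(s + 6)^2) = s + 6
(5) = r - 7*I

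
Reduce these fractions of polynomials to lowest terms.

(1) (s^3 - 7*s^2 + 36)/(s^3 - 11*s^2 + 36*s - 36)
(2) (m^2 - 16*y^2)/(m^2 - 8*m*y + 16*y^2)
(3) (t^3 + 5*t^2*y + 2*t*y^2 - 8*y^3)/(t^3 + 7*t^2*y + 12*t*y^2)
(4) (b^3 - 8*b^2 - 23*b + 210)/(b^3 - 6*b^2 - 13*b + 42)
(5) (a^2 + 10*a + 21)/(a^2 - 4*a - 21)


(1) = (s + 2)/(s - 2)
(2) = (-m - 4*y)/(-m + 4*y)
(3) = (t^2 + t*y - 2*y^2)/(t^2 + 3*t*y)
(4) = (b^2 - b - 30)/(b^2 + b - 6)
(5) = (a + 7)/(a - 7)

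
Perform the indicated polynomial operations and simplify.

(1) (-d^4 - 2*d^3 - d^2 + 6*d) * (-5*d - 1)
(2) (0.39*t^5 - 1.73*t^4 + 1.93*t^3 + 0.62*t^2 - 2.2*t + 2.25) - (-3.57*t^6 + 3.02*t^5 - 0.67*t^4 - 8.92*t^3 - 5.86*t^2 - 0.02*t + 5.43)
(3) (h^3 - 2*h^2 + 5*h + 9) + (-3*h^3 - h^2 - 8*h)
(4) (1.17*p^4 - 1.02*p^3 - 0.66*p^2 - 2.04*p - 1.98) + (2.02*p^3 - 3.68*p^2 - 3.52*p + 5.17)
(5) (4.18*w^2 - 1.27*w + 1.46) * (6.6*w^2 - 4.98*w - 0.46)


(1) = 5*d^5 + 11*d^4 + 7*d^3 - 29*d^2 - 6*d
(2) = 3.57*t^6 - 2.63*t^5 - 1.06*t^4 + 10.85*t^3 + 6.48*t^2 - 2.18*t - 3.18
(3) = -2*h^3 - 3*h^2 - 3*h + 9
(4) = 1.17*p^4 + 1.0*p^3 - 4.34*p^2 - 5.56*p + 3.19
(5) = 27.588*w^4 - 29.1984*w^3 + 14.0378*w^2 - 6.6866*w - 0.6716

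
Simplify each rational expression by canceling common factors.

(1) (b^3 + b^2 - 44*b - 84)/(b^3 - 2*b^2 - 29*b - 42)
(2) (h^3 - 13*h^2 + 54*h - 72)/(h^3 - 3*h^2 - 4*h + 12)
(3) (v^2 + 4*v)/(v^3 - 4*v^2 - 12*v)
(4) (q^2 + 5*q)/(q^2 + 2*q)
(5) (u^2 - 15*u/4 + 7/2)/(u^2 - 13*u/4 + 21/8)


(1) = (b + 6)/(b + 3)
(2) = (h^2 - 10*h + 24)/(h^2 - 4)
(3) = (v + 4)/(v^2 - 4*v - 12)
(4) = (q + 5)/(q + 2)
(5) = (2*u - 4)/(2*u - 3)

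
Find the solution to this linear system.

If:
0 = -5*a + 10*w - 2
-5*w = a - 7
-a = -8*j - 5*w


Then:
a = 12/7
j = -25/56
w = 37/35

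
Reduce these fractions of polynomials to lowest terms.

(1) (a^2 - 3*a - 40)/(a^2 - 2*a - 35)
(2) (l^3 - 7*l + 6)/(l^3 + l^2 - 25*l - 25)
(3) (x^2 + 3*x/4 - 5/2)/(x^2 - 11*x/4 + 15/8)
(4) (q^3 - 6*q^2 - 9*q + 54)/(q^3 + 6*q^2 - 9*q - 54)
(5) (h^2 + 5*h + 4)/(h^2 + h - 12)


(1) = (a - 8)/(a - 7)
(2) = (l^3 - 7*l + 6)/(l^3 + l^2 - 25*l - 25)
(3) = (2*x + 4)/(2*x - 3)
(4) = (q - 6)/(q + 6)
(5) = (h + 1)/(h - 3)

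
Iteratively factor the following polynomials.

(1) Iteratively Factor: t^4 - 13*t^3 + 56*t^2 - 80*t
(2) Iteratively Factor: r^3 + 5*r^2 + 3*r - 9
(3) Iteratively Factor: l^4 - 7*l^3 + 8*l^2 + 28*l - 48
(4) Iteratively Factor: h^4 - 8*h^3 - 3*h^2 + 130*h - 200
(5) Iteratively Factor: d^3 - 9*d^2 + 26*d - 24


(1) = (t - 4)*(t^3 - 9*t^2 + 20*t) = (t - 5)*(t - 4)*(t^2 - 4*t) = (t - 5)*(t - 4)^2*(t)
(2) = (r - 1)*(r^2 + 6*r + 9) = (r - 1)*(r + 3)*(r + 3)
(3) = (l - 4)*(l^3 - 3*l^2 - 4*l + 12) = (l - 4)*(l - 3)*(l^2 - 4) = (l - 4)*(l - 3)*(l - 2)*(l + 2)
(4) = (h - 5)*(h^3 - 3*h^2 - 18*h + 40) = (h - 5)^2*(h^2 + 2*h - 8) = (h - 5)^2*(h + 4)*(h - 2)
(5) = (d - 3)*(d^2 - 6*d + 8) = (d - 4)*(d - 3)*(d - 2)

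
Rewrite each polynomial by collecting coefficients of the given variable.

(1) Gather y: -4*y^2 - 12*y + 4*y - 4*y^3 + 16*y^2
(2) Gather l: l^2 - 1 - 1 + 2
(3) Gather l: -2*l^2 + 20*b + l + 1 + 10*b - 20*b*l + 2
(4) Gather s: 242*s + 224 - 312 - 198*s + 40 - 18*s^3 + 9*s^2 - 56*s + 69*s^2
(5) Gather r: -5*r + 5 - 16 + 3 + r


(1) = -4*y^3 + 12*y^2 - 8*y
(2) = l^2
(3) = 30*b - 2*l^2 + l*(1 - 20*b) + 3
(4) = -18*s^3 + 78*s^2 - 12*s - 48
(5) = -4*r - 8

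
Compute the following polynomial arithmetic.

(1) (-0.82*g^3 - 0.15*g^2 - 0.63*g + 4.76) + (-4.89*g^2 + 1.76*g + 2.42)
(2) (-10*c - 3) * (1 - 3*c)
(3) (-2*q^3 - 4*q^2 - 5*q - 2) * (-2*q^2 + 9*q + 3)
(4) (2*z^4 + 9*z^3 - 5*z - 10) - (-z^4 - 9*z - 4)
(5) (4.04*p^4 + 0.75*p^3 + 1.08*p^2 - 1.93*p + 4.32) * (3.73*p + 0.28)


(1) = -0.82*g^3 - 5.04*g^2 + 1.13*g + 7.18
(2) = 30*c^2 - c - 3
(3) = 4*q^5 - 10*q^4 - 32*q^3 - 53*q^2 - 33*q - 6
(4) = 3*z^4 + 9*z^3 + 4*z - 6
(5) = 15.0692*p^5 + 3.9287*p^4 + 4.2384*p^3 - 6.8965*p^2 + 15.5732*p + 1.2096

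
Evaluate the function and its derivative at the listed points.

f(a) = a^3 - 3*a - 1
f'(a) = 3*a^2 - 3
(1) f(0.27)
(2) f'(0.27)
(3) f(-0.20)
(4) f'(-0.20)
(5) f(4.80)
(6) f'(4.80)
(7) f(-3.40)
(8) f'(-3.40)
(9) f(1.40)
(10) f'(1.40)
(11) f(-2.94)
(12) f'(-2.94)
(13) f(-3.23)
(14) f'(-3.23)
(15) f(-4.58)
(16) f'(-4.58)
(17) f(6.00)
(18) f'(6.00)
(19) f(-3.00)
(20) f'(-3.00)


(1) = -1.79
(2) = -2.78
(3) = -0.41
(4) = -2.88
(5) = 95.19
(6) = 66.12
(7) = -30.10
(8) = 31.68
(9) = -2.46
(10) = 2.88
(11) = -17.59
(12) = 22.93
(13) = -25.01
(14) = 28.30
(15) = -83.33
(16) = 59.93
(17) = 197.00
(18) = 105.00
(19) = -19.00
(20) = 24.00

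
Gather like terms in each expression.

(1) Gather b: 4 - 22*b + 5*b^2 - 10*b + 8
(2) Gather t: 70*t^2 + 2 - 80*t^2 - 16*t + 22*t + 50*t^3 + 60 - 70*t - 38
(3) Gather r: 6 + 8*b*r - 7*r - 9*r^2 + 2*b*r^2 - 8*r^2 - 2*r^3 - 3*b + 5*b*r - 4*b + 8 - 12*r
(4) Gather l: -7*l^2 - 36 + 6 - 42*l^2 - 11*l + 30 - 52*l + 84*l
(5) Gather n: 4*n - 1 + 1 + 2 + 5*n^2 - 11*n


(1) = 5*b^2 - 32*b + 12
(2) = 50*t^3 - 10*t^2 - 64*t + 24
(3) = -7*b - 2*r^3 + r^2*(2*b - 17) + r*(13*b - 19) + 14
(4) = -49*l^2 + 21*l
(5) = 5*n^2 - 7*n + 2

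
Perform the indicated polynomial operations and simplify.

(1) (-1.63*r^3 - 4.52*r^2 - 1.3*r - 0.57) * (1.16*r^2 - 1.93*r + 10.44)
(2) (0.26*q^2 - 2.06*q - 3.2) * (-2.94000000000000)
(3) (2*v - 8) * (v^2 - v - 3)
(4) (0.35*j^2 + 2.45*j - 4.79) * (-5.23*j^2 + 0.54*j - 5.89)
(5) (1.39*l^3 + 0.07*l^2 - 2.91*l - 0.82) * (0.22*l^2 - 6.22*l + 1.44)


(1) = -1.8908*r^5 - 2.0973*r^4 - 9.8016*r^3 - 45.341*r^2 - 12.4719*r - 5.9508
(2) = -0.7644*q^2 + 6.0564*q + 9.408
(3) = 2*v^3 - 10*v^2 + 2*v + 24
(4) = -1.8305*j^4 - 12.6245*j^3 + 24.3132*j^2 - 17.0171*j + 28.2131
(5) = 0.3058*l^5 - 8.6304*l^4 + 0.926*l^3 + 18.0206*l^2 + 0.91*l - 1.1808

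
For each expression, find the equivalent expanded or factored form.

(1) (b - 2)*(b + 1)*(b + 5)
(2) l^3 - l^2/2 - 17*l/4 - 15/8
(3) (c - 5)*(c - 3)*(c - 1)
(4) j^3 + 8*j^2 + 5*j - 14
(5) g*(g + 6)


(1) = b^3 + 4*b^2 - 7*b - 10
(2) = (l - 5/2)*(l + 1/2)*(l + 3/2)
(3) = c^3 - 9*c^2 + 23*c - 15
(4) = (j - 1)*(j + 2)*(j + 7)
(5) = g^2 + 6*g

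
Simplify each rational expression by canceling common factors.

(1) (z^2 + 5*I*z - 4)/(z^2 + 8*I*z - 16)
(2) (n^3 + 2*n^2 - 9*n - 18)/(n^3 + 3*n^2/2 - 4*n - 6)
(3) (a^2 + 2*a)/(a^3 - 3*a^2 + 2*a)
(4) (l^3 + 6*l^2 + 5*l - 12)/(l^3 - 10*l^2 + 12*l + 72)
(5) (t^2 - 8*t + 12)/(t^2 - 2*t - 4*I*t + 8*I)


(1) = (z + I)/(z + 4*I)
(2) = (2*n^2 - 18)/(2*n^2 - n - 6)
(3) = (a + 2)/(a^2 - 3*a + 2)
(4) = (l^3 + 6*l^2 + 5*l - 12)/(l^3 - 10*l^2 + 12*l + 72)
(5) = (t - 6)/(t - 4*I)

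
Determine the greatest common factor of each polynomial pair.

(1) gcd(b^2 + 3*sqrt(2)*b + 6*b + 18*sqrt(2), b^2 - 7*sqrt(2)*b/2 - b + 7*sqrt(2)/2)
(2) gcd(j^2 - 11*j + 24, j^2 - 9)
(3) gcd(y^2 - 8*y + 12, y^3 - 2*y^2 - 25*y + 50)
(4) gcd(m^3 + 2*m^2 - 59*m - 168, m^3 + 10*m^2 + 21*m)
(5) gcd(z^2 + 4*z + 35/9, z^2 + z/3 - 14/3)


(1) = gcd((b + 6)*(b + 3*sqrt(2)), (b - 1)*(b - 7*sqrt(2)/2)) = 1
(2) = gcd((j - 8)*(j - 3), (j - 3)*(j + 3)) = j - 3
(3) = y - 2
(4) = gcd((m - 8)*(m + 3)*(m + 7), m*(m + 3)*(m + 7)) = m^2 + 10*m + 21
(5) = z + 7/3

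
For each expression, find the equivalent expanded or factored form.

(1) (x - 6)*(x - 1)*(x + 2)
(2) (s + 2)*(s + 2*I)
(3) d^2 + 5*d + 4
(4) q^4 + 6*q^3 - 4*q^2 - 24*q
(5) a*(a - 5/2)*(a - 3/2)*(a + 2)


(1) = x^3 - 5*x^2 - 8*x + 12
(2) = s^2 + 2*s + 2*I*s + 4*I
(3) = (d + 1)*(d + 4)
(4) = q*(q - 2)*(q + 2)*(q + 6)
(5) = a^4 - 2*a^3 - 17*a^2/4 + 15*a/2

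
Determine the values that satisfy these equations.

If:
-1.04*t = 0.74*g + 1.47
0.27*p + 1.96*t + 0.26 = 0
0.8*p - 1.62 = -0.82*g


Then:
g = -1.17
p = 3.23
t = -0.58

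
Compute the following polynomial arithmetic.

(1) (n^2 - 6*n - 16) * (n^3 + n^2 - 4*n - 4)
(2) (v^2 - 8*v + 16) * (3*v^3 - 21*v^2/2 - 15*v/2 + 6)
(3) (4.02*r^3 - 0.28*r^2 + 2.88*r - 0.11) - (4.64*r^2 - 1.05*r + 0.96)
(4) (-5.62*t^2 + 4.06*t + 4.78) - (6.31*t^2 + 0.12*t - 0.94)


(1) = n^5 - 5*n^4 - 26*n^3 + 4*n^2 + 88*n + 64
(2) = 3*v^5 - 69*v^4/2 + 249*v^3/2 - 102*v^2 - 168*v + 96
(3) = 4.02*r^3 - 4.92*r^2 + 3.93*r - 1.07
(4) = -11.93*t^2 + 3.94*t + 5.72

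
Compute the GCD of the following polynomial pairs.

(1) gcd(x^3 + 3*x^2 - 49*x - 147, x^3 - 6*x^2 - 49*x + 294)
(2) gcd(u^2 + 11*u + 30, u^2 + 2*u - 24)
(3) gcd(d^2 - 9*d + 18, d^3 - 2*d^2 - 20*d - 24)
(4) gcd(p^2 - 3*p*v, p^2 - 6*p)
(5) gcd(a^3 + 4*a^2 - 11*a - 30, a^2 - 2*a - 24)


(1) = gcd((x - 7)*(x + 3)*(x + 7), (x - 7)*(x - 6)*(x + 7)) = x^2 - 49
(2) = gcd((u + 5)*(u + 6), (u - 4)*(u + 6)) = u + 6
(3) = gcd((d - 6)*(d - 3), (d - 6)*(d + 2)^2) = d - 6
(4) = gcd(p*(p - 3*v), p*(p - 6)) = p
(5) = gcd((a - 3)*(a + 2)*(a + 5), (a - 6)*(a + 4)) = 1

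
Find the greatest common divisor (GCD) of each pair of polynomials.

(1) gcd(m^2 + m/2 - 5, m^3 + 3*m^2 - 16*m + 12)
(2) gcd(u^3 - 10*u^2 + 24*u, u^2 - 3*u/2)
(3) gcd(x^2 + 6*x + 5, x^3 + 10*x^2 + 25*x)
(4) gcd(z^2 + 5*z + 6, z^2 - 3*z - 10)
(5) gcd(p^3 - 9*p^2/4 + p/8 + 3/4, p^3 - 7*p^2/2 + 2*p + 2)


(1) = m - 2
(2) = u
(3) = gcd((x + 1)*(x + 5), x*(x + 5)^2) = x + 5
(4) = z + 2
(5) = p^2 - 3*p/2 - 1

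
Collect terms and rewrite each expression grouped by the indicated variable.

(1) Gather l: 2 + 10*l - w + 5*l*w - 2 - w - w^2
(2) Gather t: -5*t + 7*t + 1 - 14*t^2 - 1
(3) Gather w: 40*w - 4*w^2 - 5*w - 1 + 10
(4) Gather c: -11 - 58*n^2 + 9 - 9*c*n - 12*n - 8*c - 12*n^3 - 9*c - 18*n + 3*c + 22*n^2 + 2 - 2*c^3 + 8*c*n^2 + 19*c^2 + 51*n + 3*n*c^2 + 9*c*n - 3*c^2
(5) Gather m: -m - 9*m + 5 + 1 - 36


(1) = l*(5*w + 10) - w^2 - 2*w
(2) = -14*t^2 + 2*t
(3) = -4*w^2 + 35*w + 9
(4) = -2*c^3 + c^2*(3*n + 16) + c*(8*n^2 - 14) - 12*n^3 - 36*n^2 + 21*n
(5) = -10*m - 30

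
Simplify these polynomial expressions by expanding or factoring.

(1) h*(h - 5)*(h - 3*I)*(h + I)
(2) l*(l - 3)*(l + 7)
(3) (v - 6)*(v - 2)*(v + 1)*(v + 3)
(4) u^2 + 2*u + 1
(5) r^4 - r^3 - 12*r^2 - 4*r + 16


(1) = h^4 - 5*h^3 - 2*I*h^3 + 3*h^2 + 10*I*h^2 - 15*h
(2) = l^3 + 4*l^2 - 21*l
(3) = v^4 - 4*v^3 - 17*v^2 + 24*v + 36
(4) = (u + 1)^2
(5) = (r - 4)*(r - 1)*(r + 2)^2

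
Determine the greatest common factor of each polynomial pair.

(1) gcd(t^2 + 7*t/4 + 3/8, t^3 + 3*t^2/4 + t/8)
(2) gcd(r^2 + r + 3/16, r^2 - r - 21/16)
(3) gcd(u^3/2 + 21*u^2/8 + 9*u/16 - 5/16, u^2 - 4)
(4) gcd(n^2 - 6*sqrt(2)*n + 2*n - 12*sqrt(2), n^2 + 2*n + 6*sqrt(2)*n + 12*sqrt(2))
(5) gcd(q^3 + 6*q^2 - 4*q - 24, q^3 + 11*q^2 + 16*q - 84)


(1) = t + 1/4
(2) = r + 3/4
(3) = gcd((u/2 + 1/4)*(u - 1/4)*(u + 5), (u - 2)*(u + 2)) = 1
(4) = gcd((n + 2)*(n - 6*sqrt(2)), (n + 2)*(n + 6*sqrt(2))) = n + 2
(5) = gcd((q - 2)*(q + 2)*(q + 6), (q - 2)*(q + 6)*(q + 7)) = q^2 + 4*q - 12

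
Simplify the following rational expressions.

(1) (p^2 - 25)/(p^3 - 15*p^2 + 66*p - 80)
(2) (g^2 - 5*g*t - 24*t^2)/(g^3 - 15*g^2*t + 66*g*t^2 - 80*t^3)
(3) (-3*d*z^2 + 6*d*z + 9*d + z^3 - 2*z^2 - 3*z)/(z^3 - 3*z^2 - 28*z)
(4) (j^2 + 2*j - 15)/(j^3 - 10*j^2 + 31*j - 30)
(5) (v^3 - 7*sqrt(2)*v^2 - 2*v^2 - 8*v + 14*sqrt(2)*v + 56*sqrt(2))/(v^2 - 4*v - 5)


(1) = (p + 5)/(p^2 - 10*p + 16)
(2) = (g + 3*t)/(g^2 - 7*g*t + 10*t^2)
(3) = (-3*d*z^2 + 6*d*z + 9*d + z^3 - 2*z^2 - 3*z)/(z^3 - 3*z^2 - 28*z)
(4) = (j + 5)/(j^2 - 7*j + 10)
(5) = (v^3 + v^2*(-7*sqrt(2) - 2) + v*(-8 + 14*sqrt(2)) + 56*sqrt(2))/(v^2 - 4*v - 5)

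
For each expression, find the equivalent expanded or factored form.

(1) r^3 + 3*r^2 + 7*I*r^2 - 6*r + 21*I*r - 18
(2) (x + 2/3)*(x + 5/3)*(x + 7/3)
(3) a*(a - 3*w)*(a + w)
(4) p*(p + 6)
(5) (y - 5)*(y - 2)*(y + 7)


(1) = (r + 3)*(r + I)*(r + 6*I)
(2) = x^3 + 14*x^2/3 + 59*x/9 + 70/27
(3) = a^3 - 2*a^2*w - 3*a*w^2
(4) = p^2 + 6*p
(5) = y^3 - 39*y + 70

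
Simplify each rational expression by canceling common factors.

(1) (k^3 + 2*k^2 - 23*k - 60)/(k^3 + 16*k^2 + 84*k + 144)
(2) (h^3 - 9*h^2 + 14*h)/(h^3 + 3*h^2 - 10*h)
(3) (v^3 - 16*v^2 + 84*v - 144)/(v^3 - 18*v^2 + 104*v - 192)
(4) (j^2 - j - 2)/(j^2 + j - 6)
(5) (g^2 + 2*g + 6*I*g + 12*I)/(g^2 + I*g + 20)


(1) = (k^2 - 2*k - 15)/(k^2 + 12*k + 36)
(2) = (h - 7)/(h + 5)
(3) = (v - 6)/(v - 8)
(4) = (j + 1)/(j + 3)
(5) = (g^2 + g*(2 + 6*I) + 12*I)/(g^2 + I*g + 20)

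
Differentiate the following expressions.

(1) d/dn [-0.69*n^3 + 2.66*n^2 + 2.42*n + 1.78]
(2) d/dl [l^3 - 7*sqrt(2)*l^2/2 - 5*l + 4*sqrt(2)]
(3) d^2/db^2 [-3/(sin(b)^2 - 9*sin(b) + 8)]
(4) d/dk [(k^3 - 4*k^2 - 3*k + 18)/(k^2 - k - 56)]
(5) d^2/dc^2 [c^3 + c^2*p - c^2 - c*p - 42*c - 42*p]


(1) = -2.07*n^2 + 5.32*n + 2.42
(2) = 3*l^2 - 7*sqrt(2)*l - 5
(3) = 3*(4*sin(b)^3 - 23*sin(b)^2 + 20*sin(b) + 146)/((sin(b) - 8)^3*(sin(b) - 1)^2)
(4) = (k^4 - 2*k^3 - 161*k^2 + 412*k + 186)/(k^4 - 2*k^3 - 111*k^2 + 112*k + 3136)
(5) = 6*c + 2*p - 2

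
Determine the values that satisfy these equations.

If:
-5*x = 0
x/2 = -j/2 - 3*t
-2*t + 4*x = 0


Then:
j = 0
t = 0
x = 0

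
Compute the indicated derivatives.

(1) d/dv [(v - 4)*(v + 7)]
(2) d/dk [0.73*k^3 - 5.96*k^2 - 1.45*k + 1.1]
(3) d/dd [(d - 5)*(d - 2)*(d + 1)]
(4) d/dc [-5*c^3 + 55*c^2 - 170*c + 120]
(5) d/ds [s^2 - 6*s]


(1) = 2*v + 3
(2) = 2.19*k^2 - 11.92*k - 1.45
(3) = 3*d^2 - 12*d + 3
(4) = -15*c^2 + 110*c - 170
(5) = 2*s - 6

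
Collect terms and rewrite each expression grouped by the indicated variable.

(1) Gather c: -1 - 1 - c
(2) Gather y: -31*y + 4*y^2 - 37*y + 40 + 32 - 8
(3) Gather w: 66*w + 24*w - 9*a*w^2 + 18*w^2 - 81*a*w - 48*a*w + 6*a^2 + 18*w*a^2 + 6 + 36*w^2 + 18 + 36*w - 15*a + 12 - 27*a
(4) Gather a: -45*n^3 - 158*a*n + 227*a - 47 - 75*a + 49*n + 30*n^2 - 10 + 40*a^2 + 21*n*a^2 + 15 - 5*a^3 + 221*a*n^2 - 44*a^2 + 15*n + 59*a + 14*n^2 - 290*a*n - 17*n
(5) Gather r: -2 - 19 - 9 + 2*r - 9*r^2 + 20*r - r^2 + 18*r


(1) = -c - 2
(2) = 4*y^2 - 68*y + 64
(3) = 6*a^2 - 42*a + w^2*(54 - 9*a) + w*(18*a^2 - 129*a + 126) + 36
(4) = -5*a^3 + a^2*(21*n - 4) + a*(221*n^2 - 448*n + 211) - 45*n^3 + 44*n^2 + 47*n - 42
(5) = -10*r^2 + 40*r - 30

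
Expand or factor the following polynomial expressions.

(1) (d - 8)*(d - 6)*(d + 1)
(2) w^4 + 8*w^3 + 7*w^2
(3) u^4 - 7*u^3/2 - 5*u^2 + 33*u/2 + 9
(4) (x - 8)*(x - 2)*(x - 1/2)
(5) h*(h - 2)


(1) = d^3 - 13*d^2 + 34*d + 48
(2) = w^2*(w + 1)*(w + 7)
(3) = (u - 3)^2*(u + 1/2)*(u + 2)
(4) = x^3 - 21*x^2/2 + 21*x - 8
(5) = h^2 - 2*h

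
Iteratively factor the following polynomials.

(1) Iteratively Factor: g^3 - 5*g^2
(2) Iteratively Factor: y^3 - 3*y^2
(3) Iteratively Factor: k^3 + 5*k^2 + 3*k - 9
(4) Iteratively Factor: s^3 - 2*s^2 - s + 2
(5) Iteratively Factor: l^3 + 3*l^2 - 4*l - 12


(1) = (g - 5)*(g^2) = g*(g - 5)*(g)
(2) = (y - 3)*(y^2) = y*(y - 3)*(y)
(3) = (k - 1)*(k^2 + 6*k + 9) = (k - 1)*(k + 3)*(k + 3)
(4) = (s - 2)*(s^2 - 1) = (s - 2)*(s - 1)*(s + 1)
(5) = (l + 3)*(l^2 - 4) = (l + 2)*(l + 3)*(l - 2)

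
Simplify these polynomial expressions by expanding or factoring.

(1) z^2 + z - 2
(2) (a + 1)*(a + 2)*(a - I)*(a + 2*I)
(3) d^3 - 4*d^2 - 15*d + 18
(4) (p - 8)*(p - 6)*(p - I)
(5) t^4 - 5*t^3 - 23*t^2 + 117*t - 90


(1) = (z - 1)*(z + 2)
(2) = a^4 + 3*a^3 + I*a^3 + 4*a^2 + 3*I*a^2 + 6*a + 2*I*a + 4
(3) = (d - 6)*(d - 1)*(d + 3)
(4) = p^3 - 14*p^2 - I*p^2 + 48*p + 14*I*p - 48*I
(5) = (t - 6)*(t - 3)*(t - 1)*(t + 5)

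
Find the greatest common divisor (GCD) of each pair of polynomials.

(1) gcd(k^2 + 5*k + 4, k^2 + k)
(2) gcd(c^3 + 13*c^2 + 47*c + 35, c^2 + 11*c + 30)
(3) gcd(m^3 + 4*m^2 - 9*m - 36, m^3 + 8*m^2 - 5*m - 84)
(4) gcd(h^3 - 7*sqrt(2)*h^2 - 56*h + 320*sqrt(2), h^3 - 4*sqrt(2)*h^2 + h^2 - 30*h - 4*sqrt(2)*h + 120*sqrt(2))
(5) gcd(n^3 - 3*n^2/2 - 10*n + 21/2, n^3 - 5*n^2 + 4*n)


(1) = gcd((k + 1)*(k + 4), k*(k + 1)) = k + 1
(2) = gcd((c + 1)*(c + 5)*(c + 7), (c + 5)*(c + 6)) = c + 5
(3) = gcd((m - 3)*(m + 3)*(m + 4), (m - 3)*(m + 4)*(m + 7)) = m^2 + m - 12
(4) = h - 4*sqrt(2)
(5) = gcd((n - 7/2)*(n - 1)*(n + 3), n*(n - 4)*(n - 1)) = n - 1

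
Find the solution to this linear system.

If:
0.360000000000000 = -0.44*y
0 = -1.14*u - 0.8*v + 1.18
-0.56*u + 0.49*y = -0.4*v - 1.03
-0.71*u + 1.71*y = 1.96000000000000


Then:
No Solution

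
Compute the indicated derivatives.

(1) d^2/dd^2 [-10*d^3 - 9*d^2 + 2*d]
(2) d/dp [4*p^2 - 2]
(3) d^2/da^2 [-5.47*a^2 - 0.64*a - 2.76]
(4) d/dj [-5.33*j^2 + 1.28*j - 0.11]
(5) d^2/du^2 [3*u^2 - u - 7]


(1) = -60*d - 18
(2) = 8*p
(3) = -10.9400000000000
(4) = 1.28 - 10.66*j
(5) = 6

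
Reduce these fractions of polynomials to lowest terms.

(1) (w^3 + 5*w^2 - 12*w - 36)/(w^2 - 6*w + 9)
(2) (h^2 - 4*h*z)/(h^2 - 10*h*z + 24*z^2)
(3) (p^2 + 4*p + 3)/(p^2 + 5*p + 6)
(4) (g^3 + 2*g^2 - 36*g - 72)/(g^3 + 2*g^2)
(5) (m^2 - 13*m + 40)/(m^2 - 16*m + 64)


(1) = (w^2 + 8*w + 12)/(w - 3)
(2) = -h/(-h + 6*z)
(3) = (p + 1)/(p + 2)
(4) = (g^2 - 36)/g^2
(5) = (m - 5)/(m - 8)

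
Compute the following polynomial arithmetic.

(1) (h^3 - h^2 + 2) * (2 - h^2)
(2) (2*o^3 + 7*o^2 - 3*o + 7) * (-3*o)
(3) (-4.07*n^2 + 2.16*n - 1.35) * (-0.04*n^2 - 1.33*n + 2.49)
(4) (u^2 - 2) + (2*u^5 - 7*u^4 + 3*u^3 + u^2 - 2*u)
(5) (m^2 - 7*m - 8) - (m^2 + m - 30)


(1) = -h^5 + h^4 + 2*h^3 - 4*h^2 + 4
(2) = -6*o^4 - 21*o^3 + 9*o^2 - 21*o
(3) = 0.1628*n^4 + 5.3267*n^3 - 12.9531*n^2 + 7.1739*n - 3.3615
(4) = 2*u^5 - 7*u^4 + 3*u^3 + 2*u^2 - 2*u - 2
(5) = 22 - 8*m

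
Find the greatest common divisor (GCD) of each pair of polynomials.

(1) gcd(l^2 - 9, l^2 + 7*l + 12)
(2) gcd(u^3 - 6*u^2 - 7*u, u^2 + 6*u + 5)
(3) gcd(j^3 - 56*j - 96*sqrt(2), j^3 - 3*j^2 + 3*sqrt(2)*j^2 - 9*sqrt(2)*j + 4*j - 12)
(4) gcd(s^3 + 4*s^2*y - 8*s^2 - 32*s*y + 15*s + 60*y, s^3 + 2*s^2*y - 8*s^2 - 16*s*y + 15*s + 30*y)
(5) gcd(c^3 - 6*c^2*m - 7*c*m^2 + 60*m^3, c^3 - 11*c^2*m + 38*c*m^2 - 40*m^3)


(1) = l + 3
(2) = u + 1
(3) = j + 2*sqrt(2)
(4) = gcd((s - 5)*(s - 3)*(s + 4*y), (s - 5)*(s - 3)*(s + 2*y)) = s^2 - 8*s + 15
(5) = c^2 - 9*c*m + 20*m^2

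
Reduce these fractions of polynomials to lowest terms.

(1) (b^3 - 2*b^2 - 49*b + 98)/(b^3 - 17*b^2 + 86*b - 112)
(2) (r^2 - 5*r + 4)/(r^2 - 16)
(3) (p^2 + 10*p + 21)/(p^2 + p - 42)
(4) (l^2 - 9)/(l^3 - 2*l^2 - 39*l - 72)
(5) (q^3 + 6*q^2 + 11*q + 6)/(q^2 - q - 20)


(1) = (b + 7)/(b - 8)
(2) = (r - 1)/(r + 4)
(3) = (p + 3)/(p - 6)
(4) = (l - 3)/(l^2 - 5*l - 24)
(5) = (q^3 + 6*q^2 + 11*q + 6)/(q^2 - q - 20)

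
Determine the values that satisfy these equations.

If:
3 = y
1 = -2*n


Then:
n = -1/2
y = 3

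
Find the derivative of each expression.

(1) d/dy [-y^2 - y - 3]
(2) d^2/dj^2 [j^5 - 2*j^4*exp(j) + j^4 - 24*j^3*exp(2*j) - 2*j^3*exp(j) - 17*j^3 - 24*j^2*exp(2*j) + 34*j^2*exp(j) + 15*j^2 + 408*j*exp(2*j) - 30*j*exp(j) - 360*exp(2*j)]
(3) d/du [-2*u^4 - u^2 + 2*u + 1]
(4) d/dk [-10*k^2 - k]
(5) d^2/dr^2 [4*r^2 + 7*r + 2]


(1) = -2*y - 1
(2) = -2*j^4*exp(j) - 96*j^3*exp(2*j) - 18*j^3*exp(j) + 20*j^3 - 384*j^2*exp(2*j) - 2*j^2*exp(j) + 12*j^2 + 1296*j*exp(2*j) + 94*j*exp(j) - 102*j + 144*exp(2*j) + 8*exp(j) + 30
(3) = -8*u^3 - 2*u + 2
(4) = -20*k - 1
(5) = 8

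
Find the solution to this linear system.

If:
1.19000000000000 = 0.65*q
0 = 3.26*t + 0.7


Then:
q = 1.83
t = -0.21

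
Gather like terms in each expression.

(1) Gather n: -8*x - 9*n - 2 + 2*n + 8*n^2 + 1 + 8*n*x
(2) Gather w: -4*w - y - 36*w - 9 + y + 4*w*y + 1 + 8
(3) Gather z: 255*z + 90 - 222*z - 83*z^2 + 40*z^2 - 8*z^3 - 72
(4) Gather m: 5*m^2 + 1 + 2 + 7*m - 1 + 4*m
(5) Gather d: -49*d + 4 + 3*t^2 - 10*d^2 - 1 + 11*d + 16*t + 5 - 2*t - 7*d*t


(1) = 8*n^2 + n*(8*x - 7) - 8*x - 1
(2) = w*(4*y - 40)
(3) = -8*z^3 - 43*z^2 + 33*z + 18
(4) = 5*m^2 + 11*m + 2
(5) = -10*d^2 + d*(-7*t - 38) + 3*t^2 + 14*t + 8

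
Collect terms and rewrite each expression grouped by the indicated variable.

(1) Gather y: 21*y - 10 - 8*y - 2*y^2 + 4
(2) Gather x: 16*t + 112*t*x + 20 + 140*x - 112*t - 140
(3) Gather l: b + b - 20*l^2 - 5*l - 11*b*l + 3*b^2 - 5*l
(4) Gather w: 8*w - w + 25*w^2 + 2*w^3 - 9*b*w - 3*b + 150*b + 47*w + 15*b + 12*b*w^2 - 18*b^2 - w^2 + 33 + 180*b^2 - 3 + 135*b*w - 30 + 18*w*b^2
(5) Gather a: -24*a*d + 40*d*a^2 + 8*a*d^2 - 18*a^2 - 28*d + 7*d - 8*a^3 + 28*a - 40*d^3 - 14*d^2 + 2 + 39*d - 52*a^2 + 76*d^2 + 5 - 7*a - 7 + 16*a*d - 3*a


(1) = -2*y^2 + 13*y - 6
(2) = -96*t + x*(112*t + 140) - 120
(3) = 3*b^2 + 2*b - 20*l^2 + l*(-11*b - 10)
(4) = 162*b^2 + 162*b + 2*w^3 + w^2*(12*b + 24) + w*(18*b^2 + 126*b + 54)
(5) = -8*a^3 + a^2*(40*d - 70) + a*(8*d^2 - 8*d + 18) - 40*d^3 + 62*d^2 + 18*d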